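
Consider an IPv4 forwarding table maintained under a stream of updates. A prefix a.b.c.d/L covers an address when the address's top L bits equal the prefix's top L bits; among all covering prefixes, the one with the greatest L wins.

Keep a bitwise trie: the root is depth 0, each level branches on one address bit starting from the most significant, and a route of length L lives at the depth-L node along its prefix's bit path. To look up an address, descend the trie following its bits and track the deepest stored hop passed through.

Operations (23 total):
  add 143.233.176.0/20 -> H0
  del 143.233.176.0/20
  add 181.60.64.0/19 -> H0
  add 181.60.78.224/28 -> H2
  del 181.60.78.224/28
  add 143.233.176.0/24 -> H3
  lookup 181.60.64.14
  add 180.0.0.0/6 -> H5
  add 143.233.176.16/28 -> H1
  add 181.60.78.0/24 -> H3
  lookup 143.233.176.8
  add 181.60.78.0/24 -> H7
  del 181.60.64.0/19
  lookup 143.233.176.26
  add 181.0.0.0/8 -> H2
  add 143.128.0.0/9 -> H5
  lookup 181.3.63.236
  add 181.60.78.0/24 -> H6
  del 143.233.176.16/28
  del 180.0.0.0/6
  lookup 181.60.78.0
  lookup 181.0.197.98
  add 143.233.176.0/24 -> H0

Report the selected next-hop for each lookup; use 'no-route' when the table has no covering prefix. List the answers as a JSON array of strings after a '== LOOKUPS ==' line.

Trace:
  + 143.233.176.0/20 (H0) depth=20
  del 143.233.176.0/20 (clear depth 20)
  + 181.60.64.0/19 (H0) depth=19
  + 181.60.78.224/28 (H2) depth=28
  del 181.60.78.224/28 (clear depth 28)
  + 143.233.176.0/24 (H3) depth=24
  ? 181.60.64.14  path d0:-→d1:-→d2:-→d3:-→d4:-→d5:-→d6:-→d7:-→d8:-→d9:-→d10:-→d11:-→d12:-→d13:-→d14:-→d15:-→d16:-→d17:-→d18:-→d19:H0→d20:-  best=H0
  + 180.0.0.0/6 (H5) depth=6
  + 143.233.176.16/28 (H1) depth=28
  + 181.60.78.0/24 (H3) depth=24
  ? 143.233.176.8  path d0:-→d1:-→d2:-→d3:-→d4:-→d5:-→d6:-→d7:-→d8:-→d9:-→d10:-→d11:-→d12:-→d13:-→d14:-→d15:-→d16:-→d17:-→d18:-→d19:-→d20:-→d21:-→d22:-→d23:-→d24:H3→d25:-→d26:-→d27:-  best=H3
  + 181.60.78.0/24 (H7) depth=24
  del 181.60.64.0/19 (clear depth 19)
  ? 143.233.176.26  path d0:-→d1:-→d2:-→d3:-→d4:-→d5:-→d6:-→d7:-→d8:-→d9:-→d10:-→d11:-→d12:-→d13:-→d14:-→d15:-→d16:-→d17:-→d18:-→d19:-→d20:-→d21:-→d22:-→d23:-→d24:H3→d25:-→d26:-→d27:-→d28:H1  best=H1
  + 181.0.0.0/8 (H2) depth=8
  + 143.128.0.0/9 (H5) depth=9
  ? 181.3.63.236  path d0:-→d1:-→d2:-→d3:-→d4:-→d5:-→d6:H5→d7:-→d8:H2→d9:-→d10:-  best=H2
  + 181.60.78.0/24 (H6) depth=24
  del 143.233.176.16/28 (clear depth 28)
  del 180.0.0.0/6 (clear depth 6)
  ? 181.60.78.0  path d0:-→d1:-→d2:-→d3:-→d4:-→d5:-→d6:-→d7:-→d8:H2→d9:-→d10:-→d11:-→d12:-→d13:-→d14:-→d15:-→d16:-→d17:-→d18:-→d19:-→d20:-→d21:-→d22:-→d23:-→d24:H6  best=H6
  ? 181.0.197.98  path d0:-→d1:-→d2:-→d3:-→d4:-→d5:-→d6:-→d7:-→d8:H2→d9:-→d10:-  best=H2
  + 143.233.176.0/24 (H0) depth=24

== LOOKUPS ==
["H0","H3","H1","H2","H6","H2"]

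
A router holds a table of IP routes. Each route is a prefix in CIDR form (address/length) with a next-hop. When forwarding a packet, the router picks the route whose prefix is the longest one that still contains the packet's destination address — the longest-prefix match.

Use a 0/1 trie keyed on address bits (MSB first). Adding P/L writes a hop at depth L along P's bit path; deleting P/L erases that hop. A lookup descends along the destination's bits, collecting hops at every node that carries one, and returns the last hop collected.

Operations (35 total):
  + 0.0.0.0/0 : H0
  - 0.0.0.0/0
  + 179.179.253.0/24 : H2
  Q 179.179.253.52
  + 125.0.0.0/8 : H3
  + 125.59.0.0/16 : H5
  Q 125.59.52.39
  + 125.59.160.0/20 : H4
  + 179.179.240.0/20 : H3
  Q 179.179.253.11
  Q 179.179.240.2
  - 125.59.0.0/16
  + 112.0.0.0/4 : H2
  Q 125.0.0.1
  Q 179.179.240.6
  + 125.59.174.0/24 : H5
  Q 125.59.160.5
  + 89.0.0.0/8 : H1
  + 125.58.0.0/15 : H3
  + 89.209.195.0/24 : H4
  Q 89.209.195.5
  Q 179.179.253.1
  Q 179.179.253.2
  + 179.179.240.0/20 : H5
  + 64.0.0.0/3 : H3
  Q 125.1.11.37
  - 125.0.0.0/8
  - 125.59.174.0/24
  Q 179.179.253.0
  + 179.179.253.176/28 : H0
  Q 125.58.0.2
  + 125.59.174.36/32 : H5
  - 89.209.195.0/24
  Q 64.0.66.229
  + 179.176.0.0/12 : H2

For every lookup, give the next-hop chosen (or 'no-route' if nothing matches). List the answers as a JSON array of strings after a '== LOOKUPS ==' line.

Apply in order:
  + 0.0.0.0/0 (H0) depth=0
  del 0.0.0.0/0 (clear depth 0)
  + 179.179.253.0/24 (H2) depth=24
  lookup 179.179.253.52: bits 101100111011001111111101 walk d0:-→d1:-→d2:-→d3:-→d4:-→d5:-→d6:-→d7:-→d8:-→d9:-→d10:-→d11:-→d12:-→d13:-→d14:-→d15:-→d16:-→d17:-→d18:-→d19:-→d20:-→d21:-→d22:-→d23:-→d24:H2 -> H2
  + 125.0.0.0/8 (H3) depth=8
  + 125.59.0.0/16 (H5) depth=16
  lookup 125.59.52.39: bits 0111110100111011 walk d0:-→d1:-→d2:-→d3:-→d4:-→d5:-→d6:-→d7:-→d8:H3→d9:-→d10:-→d11:-→d12:-→d13:-→d14:-→d15:-→d16:H5 -> H5
  + 125.59.160.0/20 (H4) depth=20
  + 179.179.240.0/20 (H3) depth=20
  lookup 179.179.253.11: bits 101100111011001111111101 walk d0:-→d1:-→d2:-→d3:-→d4:-→d5:-→d6:-→d7:-→d8:-→d9:-→d10:-→d11:-→d12:-→d13:-→d14:-→d15:-→d16:-→d17:-→d18:-→d19:-→d20:H3→d21:-→d22:-→d23:-→d24:H2 -> H2
  lookup 179.179.240.2: bits 10110011101100111111 walk d0:-→d1:-→d2:-→d3:-→d4:-→d5:-→d6:-→d7:-→d8:-→d9:-→d10:-→d11:-→d12:-→d13:-→d14:-→d15:-→d16:-→d17:-→d18:-→d19:-→d20:H3 -> H3
  del 125.59.0.0/16 (clear depth 16)
  + 112.0.0.0/4 (H2) depth=4
  lookup 125.0.0.1: bits 0111110100 walk d0:-→d1:-→d2:-→d3:-→d4:H2→d5:-→d6:-→d7:-→d8:H3→d9:-→d10:- -> H3
  lookup 179.179.240.6: bits 10110011101100111111 walk d0:-→d1:-→d2:-→d3:-→d4:-→d5:-→d6:-→d7:-→d8:-→d9:-→d10:-→d11:-→d12:-→d13:-→d14:-→d15:-→d16:-→d17:-→d18:-→d19:-→d20:H3 -> H3
  + 125.59.174.0/24 (H5) depth=24
  lookup 125.59.160.5: bits 01111101001110111010 walk d0:-→d1:-→d2:-→d3:-→d4:H2→d5:-→d6:-→d7:-→d8:H3→d9:-→d10:-→d11:-→d12:-→d13:-→d14:-→d15:-→d16:-→d17:-→d18:-→d19:-→d20:H4 -> H4
  + 89.0.0.0/8 (H1) depth=8
  + 125.58.0.0/15 (H3) depth=15
  + 89.209.195.0/24 (H4) depth=24
  lookup 89.209.195.5: bits 010110011101000111000011 walk d0:-→d1:-→d2:-→d3:-→d4:-→d5:-→d6:-→d7:-→d8:H1→d9:-→d10:-→d11:-→d12:-→d13:-→d14:-→d15:-→d16:-→d17:-→d18:-→d19:-→d20:-→d21:-→d22:-→d23:-→d24:H4 -> H4
  lookup 179.179.253.1: bits 101100111011001111111101 walk d0:-→d1:-→d2:-→d3:-→d4:-→d5:-→d6:-→d7:-→d8:-→d9:-→d10:-→d11:-→d12:-→d13:-→d14:-→d15:-→d16:-→d17:-→d18:-→d19:-→d20:H3→d21:-→d22:-→d23:-→d24:H2 -> H2
  lookup 179.179.253.2: bits 101100111011001111111101 walk d0:-→d1:-→d2:-→d3:-→d4:-→d5:-→d6:-→d7:-→d8:-→d9:-→d10:-→d11:-→d12:-→d13:-→d14:-→d15:-→d16:-→d17:-→d18:-→d19:-→d20:H3→d21:-→d22:-→d23:-→d24:H2 -> H2
  + 179.179.240.0/20 (H5) depth=20
  + 64.0.0.0/3 (H3) depth=3
  lookup 125.1.11.37: bits 0111110100 walk d0:-→d1:-→d2:-→d3:-→d4:H2→d5:-→d6:-→d7:-→d8:H3→d9:-→d10:- -> H3
  del 125.0.0.0/8 (clear depth 8)
  del 125.59.174.0/24 (clear depth 24)
  lookup 179.179.253.0: bits 101100111011001111111101 walk d0:-→d1:-→d2:-→d3:-→d4:-→d5:-→d6:-→d7:-→d8:-→d9:-→d10:-→d11:-→d12:-→d13:-→d14:-→d15:-→d16:-→d17:-→d18:-→d19:-→d20:H5→d21:-→d22:-→d23:-→d24:H2 -> H2
  + 179.179.253.176/28 (H0) depth=28
  lookup 125.58.0.2: bits 011111010011101 walk d0:-→d1:-→d2:-→d3:-→d4:H2→d5:-→d6:-→d7:-→d8:-→d9:-→d10:-→d11:-→d12:-→d13:-→d14:-→d15:H3 -> H3
  + 125.59.174.36/32 (H5) depth=32
  del 89.209.195.0/24 (clear depth 24)
  lookup 64.0.66.229: bits 010 walk d0:-→d1:-→d2:-→d3:H3 -> H3
  + 179.176.0.0/12 (H2) depth=12

== LOOKUPS ==
["H2","H5","H2","H3","H3","H3","H4","H4","H2","H2","H3","H2","H3","H3"]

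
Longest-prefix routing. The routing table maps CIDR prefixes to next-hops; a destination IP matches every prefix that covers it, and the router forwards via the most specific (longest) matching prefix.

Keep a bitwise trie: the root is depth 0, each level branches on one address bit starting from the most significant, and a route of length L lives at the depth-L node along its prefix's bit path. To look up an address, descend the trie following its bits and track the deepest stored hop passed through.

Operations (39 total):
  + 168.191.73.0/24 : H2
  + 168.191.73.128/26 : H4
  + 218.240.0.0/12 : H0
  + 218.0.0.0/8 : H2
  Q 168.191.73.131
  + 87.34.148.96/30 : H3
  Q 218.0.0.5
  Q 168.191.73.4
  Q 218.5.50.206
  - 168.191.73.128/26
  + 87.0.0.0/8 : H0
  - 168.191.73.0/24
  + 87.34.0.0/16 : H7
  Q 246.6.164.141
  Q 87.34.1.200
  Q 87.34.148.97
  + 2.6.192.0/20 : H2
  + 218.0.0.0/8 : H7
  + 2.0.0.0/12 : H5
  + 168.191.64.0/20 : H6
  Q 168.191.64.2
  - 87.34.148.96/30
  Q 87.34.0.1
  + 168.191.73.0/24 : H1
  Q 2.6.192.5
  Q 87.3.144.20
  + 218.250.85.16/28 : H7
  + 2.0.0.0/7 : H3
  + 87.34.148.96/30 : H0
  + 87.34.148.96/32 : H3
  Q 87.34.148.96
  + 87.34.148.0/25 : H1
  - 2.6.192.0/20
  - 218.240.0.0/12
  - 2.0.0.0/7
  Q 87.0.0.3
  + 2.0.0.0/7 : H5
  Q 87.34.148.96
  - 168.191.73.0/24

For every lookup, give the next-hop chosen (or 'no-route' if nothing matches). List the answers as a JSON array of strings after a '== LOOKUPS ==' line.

Apply in order:
  + 168.191.73.0/24 (H2) depth=24
  + 168.191.73.128/26 (H4) depth=26
  + 218.240.0.0/12 (H0) depth=12
  + 218.0.0.0/8 (H2) depth=8
  lookup 168.191.73.131: bits 10101000101111110100100110 walk d0:-→d1:-→d2:-→d3:-→d4:-→d5:-→d6:-→d7:-→d8:-→d9:-→d10:-→d11:-→d12:-→d13:-→d14:-→d15:-→d16:-→d17:-→d18:-→d19:-→d20:-→d21:-→d22:-→d23:-→d24:H2→d25:-→d26:H4 -> H4
  + 87.34.148.96/30 (H3) depth=30
  lookup 218.0.0.5: bits 11011010 walk d0:-→d1:-→d2:-→d3:-→d4:-→d5:-→d6:-→d7:-→d8:H2 -> H2
  lookup 168.191.73.4: bits 101010001011111101001001 walk d0:-→d1:-→d2:-→d3:-→d4:-→d5:-→d6:-→d7:-→d8:-→d9:-→d10:-→d11:-→d12:-→d13:-→d14:-→d15:-→d16:-→d17:-→d18:-→d19:-→d20:-→d21:-→d22:-→d23:-→d24:H2 -> H2
  lookup 218.5.50.206: bits 11011010 walk d0:-→d1:-→d2:-→d3:-→d4:-→d5:-→d6:-→d7:-→d8:H2 -> H2
  del 168.191.73.128/26 (clear depth 26)
  + 87.0.0.0/8 (H0) depth=8
  del 168.191.73.0/24 (clear depth 24)
  + 87.34.0.0/16 (H7) depth=16
  lookup 246.6.164.141: bits 11 walk d0:-→d1:-→d2:- -> no-route
  lookup 87.34.1.200: bits 0101011100100010 walk d0:-→d1:-→d2:-→d3:-→d4:-→d5:-→d6:-→d7:-→d8:H0→d9:-→d10:-→d11:-→d12:-→d13:-→d14:-→d15:-→d16:H7 -> H7
  lookup 87.34.148.97: bits 010101110010001010010100011000 walk d0:-→d1:-→d2:-→d3:-→d4:-→d5:-→d6:-→d7:-→d8:H0→d9:-→d10:-→d11:-→d12:-→d13:-→d14:-→d15:-→d16:H7→d17:-→d18:-→d19:-→d20:-→d21:-→d22:-→d23:-→d24:-→d25:-→d26:-→d27:-→d28:-→d29:-→d30:H3 -> H3
  + 2.6.192.0/20 (H2) depth=20
  + 218.0.0.0/8 (H7) depth=8
  + 2.0.0.0/12 (H5) depth=12
  + 168.191.64.0/20 (H6) depth=20
  lookup 168.191.64.2: bits 10101000101111110100 walk d0:-→d1:-→d2:-→d3:-→d4:-→d5:-→d6:-→d7:-→d8:-→d9:-→d10:-→d11:-→d12:-→d13:-→d14:-→d15:-→d16:-→d17:-→d18:-→d19:-→d20:H6 -> H6
  del 87.34.148.96/30 (clear depth 30)
  lookup 87.34.0.1: bits 0101011100100010 walk d0:-→d1:-→d2:-→d3:-→d4:-→d5:-→d6:-→d7:-→d8:H0→d9:-→d10:-→d11:-→d12:-→d13:-→d14:-→d15:-→d16:H7 -> H7
  + 168.191.73.0/24 (H1) depth=24
  lookup 2.6.192.5: bits 00000010000001101100 walk d0:-→d1:-→d2:-→d3:-→d4:-→d5:-→d6:-→d7:-→d8:-→d9:-→d10:-→d11:-→d12:H5→d13:-→d14:-→d15:-→d16:-→d17:-→d18:-→d19:-→d20:H2 -> H2
  lookup 87.3.144.20: bits 0101011100 walk d0:-→d1:-→d2:-→d3:-→d4:-→d5:-→d6:-→d7:-→d8:H0→d9:-→d10:- -> H0
  + 218.250.85.16/28 (H7) depth=28
  + 2.0.0.0/7 (H3) depth=7
  + 87.34.148.96/30 (H0) depth=30
  + 87.34.148.96/32 (H3) depth=32
  lookup 87.34.148.96: bits 01010111001000101001010001100000 walk d0:-→d1:-→d2:-→d3:-→d4:-→d5:-→d6:-→d7:-→d8:H0→d9:-→d10:-→d11:-→d12:-→d13:-→d14:-→d15:-→d16:H7→d17:-→d18:-→d19:-→d20:-→d21:-→d22:-→d23:-→d24:-→d25:-→d26:-→d27:-→d28:-→d29:-→d30:H0→d31:-→d32:H3 -> H3
  + 87.34.148.0/25 (H1) depth=25
  del 2.6.192.0/20 (clear depth 20)
  del 218.240.0.0/12 (clear depth 12)
  del 2.0.0.0/7 (clear depth 7)
  lookup 87.0.0.3: bits 0101011100 walk d0:-→d1:-→d2:-→d3:-→d4:-→d5:-→d6:-→d7:-→d8:H0→d9:-→d10:- -> H0
  + 2.0.0.0/7 (H5) depth=7
  lookup 87.34.148.96: bits 01010111001000101001010001100000 walk d0:-→d1:-→d2:-→d3:-→d4:-→d5:-→d6:-→d7:-→d8:H0→d9:-→d10:-→d11:-→d12:-→d13:-→d14:-→d15:-→d16:H7→d17:-→d18:-→d19:-→d20:-→d21:-→d22:-→d23:-→d24:-→d25:H1→d26:-→d27:-→d28:-→d29:-→d30:H0→d31:-→d32:H3 -> H3
  del 168.191.73.0/24 (clear depth 24)

== LOOKUPS ==
["H4","H2","H2","H2","no-route","H7","H3","H6","H7","H2","H0","H3","H0","H3"]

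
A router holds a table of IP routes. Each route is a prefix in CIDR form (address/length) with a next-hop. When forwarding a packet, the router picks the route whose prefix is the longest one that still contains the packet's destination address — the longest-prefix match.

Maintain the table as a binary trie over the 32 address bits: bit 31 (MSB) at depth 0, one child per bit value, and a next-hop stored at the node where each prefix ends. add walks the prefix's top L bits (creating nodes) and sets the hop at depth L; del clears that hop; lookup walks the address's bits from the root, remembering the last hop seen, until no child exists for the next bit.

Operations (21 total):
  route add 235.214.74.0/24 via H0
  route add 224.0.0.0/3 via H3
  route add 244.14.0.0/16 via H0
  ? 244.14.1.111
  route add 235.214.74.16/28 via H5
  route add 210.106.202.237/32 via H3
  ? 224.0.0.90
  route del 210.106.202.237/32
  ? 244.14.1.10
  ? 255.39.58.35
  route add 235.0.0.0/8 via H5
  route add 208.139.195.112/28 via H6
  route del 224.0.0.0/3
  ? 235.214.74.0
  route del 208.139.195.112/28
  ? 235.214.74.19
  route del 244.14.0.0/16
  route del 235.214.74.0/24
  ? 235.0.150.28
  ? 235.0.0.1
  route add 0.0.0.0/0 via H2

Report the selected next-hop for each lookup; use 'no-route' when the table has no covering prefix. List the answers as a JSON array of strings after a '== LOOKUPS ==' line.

Trace:
  + 235.214.74.0/24 (H0) depth=24
  + 224.0.0.0/3 (H3) depth=3
  + 244.14.0.0/16 (H0) depth=16
  ? 244.14.1.111  path d0:-→d1:-→d2:-→d3:H3→d4:-→d5:-→d6:-→d7:-→d8:-→d9:-→d10:-→d11:-→d12:-→d13:-→d14:-→d15:-→d16:H0  best=H0
  + 235.214.74.16/28 (H5) depth=28
  + 210.106.202.237/32 (H3) depth=32
  ? 224.0.0.90  path d0:-→d1:-→d2:-→d3:H3→d4:-  best=H3
  - 210.106.202.237/32 clear@32
  ? 244.14.1.10  path d0:-→d1:-→d2:-→d3:H3→d4:-→d5:-→d6:-→d7:-→d8:-→d9:-→d10:-→d11:-→d12:-→d13:-→d14:-→d15:-→d16:H0  best=H0
  ? 255.39.58.35  path d0:-→d1:-→d2:-→d3:H3→d4:-  best=H3
  + 235.0.0.0/8 (H5) depth=8
  + 208.139.195.112/28 (H6) depth=28
  - 224.0.0.0/3 clear@3
  ? 235.214.74.0  path d0:-→d1:-→d2:-→d3:-→d4:-→d5:-→d6:-→d7:-→d8:H5→d9:-→d10:-→d11:-→d12:-→d13:-→d14:-→d15:-→d16:-→d17:-→d18:-→d19:-→d20:-→d21:-→d22:-→d23:-→d24:H0→d25:-→d26:-→d27:-  best=H0
  - 208.139.195.112/28 clear@28
  ? 235.214.74.19  path d0:-→d1:-→d2:-→d3:-→d4:-→d5:-→d6:-→d7:-→d8:H5→d9:-→d10:-→d11:-→d12:-→d13:-→d14:-→d15:-→d16:-→d17:-→d18:-→d19:-→d20:-→d21:-→d22:-→d23:-→d24:H0→d25:-→d26:-→d27:-→d28:H5  best=H5
  - 244.14.0.0/16 clear@16
  - 235.214.74.0/24 clear@24
  ? 235.0.150.28  path d0:-→d1:-→d2:-→d3:-→d4:-→d5:-→d6:-→d7:-→d8:H5  best=H5
  ? 235.0.0.1  path d0:-→d1:-→d2:-→d3:-→d4:-→d5:-→d6:-→d7:-→d8:H5  best=H5
  + 0.0.0.0/0 (H2) depth=0

== LOOKUPS ==
["H0","H3","H0","H3","H0","H5","H5","H5"]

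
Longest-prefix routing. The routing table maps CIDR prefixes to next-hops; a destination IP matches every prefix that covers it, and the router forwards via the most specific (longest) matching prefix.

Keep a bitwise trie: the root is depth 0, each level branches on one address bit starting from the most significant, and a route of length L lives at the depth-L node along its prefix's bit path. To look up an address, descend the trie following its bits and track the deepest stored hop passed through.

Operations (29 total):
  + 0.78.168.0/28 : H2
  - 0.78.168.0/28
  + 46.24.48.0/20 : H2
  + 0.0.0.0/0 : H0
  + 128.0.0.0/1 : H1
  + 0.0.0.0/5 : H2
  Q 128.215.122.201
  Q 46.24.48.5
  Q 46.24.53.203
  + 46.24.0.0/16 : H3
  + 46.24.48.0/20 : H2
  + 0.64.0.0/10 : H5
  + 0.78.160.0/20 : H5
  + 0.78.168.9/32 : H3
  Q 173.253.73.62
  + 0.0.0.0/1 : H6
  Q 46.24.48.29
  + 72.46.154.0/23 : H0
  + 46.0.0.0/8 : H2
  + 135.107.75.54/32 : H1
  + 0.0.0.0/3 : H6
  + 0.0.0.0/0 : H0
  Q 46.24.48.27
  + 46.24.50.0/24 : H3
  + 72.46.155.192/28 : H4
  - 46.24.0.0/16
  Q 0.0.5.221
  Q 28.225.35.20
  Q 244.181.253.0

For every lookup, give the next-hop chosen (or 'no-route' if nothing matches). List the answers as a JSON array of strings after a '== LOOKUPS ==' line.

Process each operation:
  add 0.78.168.0/28 -> H2 at depth 28
  - 0.78.168.0/28 clear@28
  add 46.24.48.0/20 -> H2 at depth 20
  add 0.0.0.0/0 -> H0 at depth 0
  add 128.0.0.0/1 -> H1 at depth 1
  add 0.0.0.0/5 -> H2 at depth 5
  ? 128.215.122.201  path d0:H0→d1:H1  best=H1
  ? 46.24.48.5  path d0:H0→d1:-→d2:-→d3:-→d4:-→d5:-→d6:-→d7:-→d8:-→d9:-→d10:-→d11:-→d12:-→d13:-→d14:-→d15:-→d16:-→d17:-→d18:-→d19:-→d20:H2  best=H2
  ? 46.24.53.203  path d0:H0→d1:-→d2:-→d3:-→d4:-→d5:-→d6:-→d7:-→d8:-→d9:-→d10:-→d11:-→d12:-→d13:-→d14:-→d15:-→d16:-→d17:-→d18:-→d19:-→d20:H2  best=H2
  add 46.24.0.0/16 -> H3 at depth 16
  add 46.24.48.0/20 -> H2 at depth 20
  add 0.64.0.0/10 -> H5 at depth 10
  add 0.78.160.0/20 -> H5 at depth 20
  add 0.78.168.9/32 -> H3 at depth 32
  ? 173.253.73.62  path d0:H0→d1:H1  best=H1
  add 0.0.0.0/1 -> H6 at depth 1
  ? 46.24.48.29  path d0:H0→d1:H6→d2:-→d3:-→d4:-→d5:-→d6:-→d7:-→d8:-→d9:-→d10:-→d11:-→d12:-→d13:-→d14:-→d15:-→d16:H3→d17:-→d18:-→d19:-→d20:H2  best=H2
  add 72.46.154.0/23 -> H0 at depth 23
  add 46.0.0.0/8 -> H2 at depth 8
  add 135.107.75.54/32 -> H1 at depth 32
  add 0.0.0.0/3 -> H6 at depth 3
  add 0.0.0.0/0 -> H0 at depth 0
  ? 46.24.48.27  path d0:H0→d1:H6→d2:-→d3:-→d4:-→d5:-→d6:-→d7:-→d8:H2→d9:-→d10:-→d11:-→d12:-→d13:-→d14:-→d15:-→d16:H3→d17:-→d18:-→d19:-→d20:H2  best=H2
  add 46.24.50.0/24 -> H3 at depth 24
  add 72.46.155.192/28 -> H4 at depth 28
  - 46.24.0.0/16 clear@16
  ? 0.0.5.221  path d0:H0→d1:H6→d2:-→d3:H6→d4:-→d5:H2→d6:-→d7:-→d8:-→d9:-  best=H2
  ? 28.225.35.20  path d0:H0→d1:H6→d2:-→d3:H6  best=H6
  ? 244.181.253.0  path d0:H0→d1:H1  best=H1

== LOOKUPS ==
["H1","H2","H2","H1","H2","H2","H2","H6","H1"]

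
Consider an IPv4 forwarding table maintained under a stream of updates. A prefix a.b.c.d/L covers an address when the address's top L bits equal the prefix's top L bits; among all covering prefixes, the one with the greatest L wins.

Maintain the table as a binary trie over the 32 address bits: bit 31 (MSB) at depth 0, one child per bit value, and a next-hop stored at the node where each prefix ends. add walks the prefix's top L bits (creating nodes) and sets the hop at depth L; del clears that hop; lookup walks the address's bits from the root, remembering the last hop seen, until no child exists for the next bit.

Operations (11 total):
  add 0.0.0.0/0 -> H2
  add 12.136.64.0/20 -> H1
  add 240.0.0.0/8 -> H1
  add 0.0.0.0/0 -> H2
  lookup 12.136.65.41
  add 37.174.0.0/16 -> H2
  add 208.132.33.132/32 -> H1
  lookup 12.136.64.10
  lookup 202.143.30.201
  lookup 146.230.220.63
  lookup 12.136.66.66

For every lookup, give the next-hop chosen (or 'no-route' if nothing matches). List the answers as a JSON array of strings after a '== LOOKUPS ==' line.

Process each operation:
  add 0.0.0.0/0 -> H2 at depth 0
  add 12.136.64.0/20 -> H1 at depth 20
  add 240.0.0.0/8 -> H1 at depth 8
  add 0.0.0.0/0 -> H2 at depth 0
  Q 12.136.65.41: descend 00001100100010000100 ; hops seen [H2,H1] ; pick H1
  add 37.174.0.0/16 -> H2 at depth 16
  add 208.132.33.132/32 -> H1 at depth 32
  Q 12.136.64.10: descend 00001100100010000100 ; hops seen [H2,H1] ; pick H1
  Q 202.143.30.201: descend 110 ; hops seen [H2] ; pick H2
  Q 146.230.220.63: descend 1 ; hops seen [H2] ; pick H2
  Q 12.136.66.66: descend 00001100100010000100 ; hops seen [H2,H1] ; pick H1

== LOOKUPS ==
["H1","H1","H2","H2","H1"]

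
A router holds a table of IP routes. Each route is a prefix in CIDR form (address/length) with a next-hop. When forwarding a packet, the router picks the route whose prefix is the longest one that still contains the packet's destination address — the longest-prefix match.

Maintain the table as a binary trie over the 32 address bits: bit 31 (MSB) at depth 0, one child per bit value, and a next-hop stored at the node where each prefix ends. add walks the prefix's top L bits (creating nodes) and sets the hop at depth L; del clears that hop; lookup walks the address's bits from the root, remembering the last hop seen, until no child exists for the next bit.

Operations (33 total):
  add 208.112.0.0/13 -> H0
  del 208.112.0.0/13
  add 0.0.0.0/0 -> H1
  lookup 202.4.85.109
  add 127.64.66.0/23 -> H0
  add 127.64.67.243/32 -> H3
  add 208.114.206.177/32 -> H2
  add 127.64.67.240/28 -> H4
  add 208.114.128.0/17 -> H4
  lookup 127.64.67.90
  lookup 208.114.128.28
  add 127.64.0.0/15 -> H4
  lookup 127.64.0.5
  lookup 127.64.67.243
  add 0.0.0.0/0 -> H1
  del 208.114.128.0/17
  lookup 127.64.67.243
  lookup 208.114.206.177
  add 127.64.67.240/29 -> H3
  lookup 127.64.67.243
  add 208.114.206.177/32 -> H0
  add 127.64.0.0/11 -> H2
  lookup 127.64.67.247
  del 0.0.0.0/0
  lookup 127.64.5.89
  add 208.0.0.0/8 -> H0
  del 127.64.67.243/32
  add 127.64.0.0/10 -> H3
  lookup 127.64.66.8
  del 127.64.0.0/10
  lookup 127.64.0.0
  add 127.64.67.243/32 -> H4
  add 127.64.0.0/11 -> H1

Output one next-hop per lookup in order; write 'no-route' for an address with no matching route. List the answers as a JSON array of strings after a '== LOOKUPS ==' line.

Trace:
  add 208.112.0.0/13 -> H0 at depth 13
  del 208.112.0.0/13 (clear depth 13)
  add 0.0.0.0/0 -> H1 at depth 0
  ? 202.4.85.109  path d0:H1→d1:-→d2:-→d3:-  best=H1
  add 127.64.66.0/23 -> H0 at depth 23
  add 127.64.67.243/32 -> H3 at depth 32
  add 208.114.206.177/32 -> H2 at depth 32
  add 127.64.67.240/28 -> H4 at depth 28
  add 208.114.128.0/17 -> H4 at depth 17
  ? 127.64.67.90  path d0:H1→d1:-→d2:-→d3:-→d4:-→d5:-→d6:-→d7:-→d8:-→d9:-→d10:-→d11:-→d12:-→d13:-→d14:-→d15:-→d16:-→d17:-→d18:-→d19:-→d20:-→d21:-→d22:-→d23:H0→d24:-  best=H0
  ? 208.114.128.28  path d0:H1→d1:-→d2:-→d3:-→d4:-→d5:-→d6:-→d7:-→d8:-→d9:-→d10:-→d11:-→d12:-→d13:-→d14:-→d15:-→d16:-→d17:H4  best=H4
  add 127.64.0.0/15 -> H4 at depth 15
  ? 127.64.0.5  path d0:H1→d1:-→d2:-→d3:-→d4:-→d5:-→d6:-→d7:-→d8:-→d9:-→d10:-→d11:-→d12:-→d13:-→d14:-→d15:H4→d16:-→d17:-  best=H4
  ? 127.64.67.243  path d0:H1→d1:-→d2:-→d3:-→d4:-→d5:-→d6:-→d7:-→d8:-→d9:-→d10:-→d11:-→d12:-→d13:-→d14:-→d15:H4→d16:-→d17:-→d18:-→d19:-→d20:-→d21:-→d22:-→d23:H0→d24:-→d25:-→d26:-→d27:-→d28:H4→d29:-→d30:-→d31:-→d32:H3  best=H3
  add 0.0.0.0/0 -> H1 at depth 0
  del 208.114.128.0/17 (clear depth 17)
  ? 127.64.67.243  path d0:H1→d1:-→d2:-→d3:-→d4:-→d5:-→d6:-→d7:-→d8:-→d9:-→d10:-→d11:-→d12:-→d13:-→d14:-→d15:H4→d16:-→d17:-→d18:-→d19:-→d20:-→d21:-→d22:-→d23:H0→d24:-→d25:-→d26:-→d27:-→d28:H4→d29:-→d30:-→d31:-→d32:H3  best=H3
  ? 208.114.206.177  path d0:H1→d1:-→d2:-→d3:-→d4:-→d5:-→d6:-→d7:-→d8:-→d9:-→d10:-→d11:-→d12:-→d13:-→d14:-→d15:-→d16:-→d17:-→d18:-→d19:-→d20:-→d21:-→d22:-→d23:-→d24:-→d25:-→d26:-→d27:-→d28:-→d29:-→d30:-→d31:-→d32:H2  best=H2
  add 127.64.67.240/29 -> H3 at depth 29
  ? 127.64.67.243  path d0:H1→d1:-→d2:-→d3:-→d4:-→d5:-→d6:-→d7:-→d8:-→d9:-→d10:-→d11:-→d12:-→d13:-→d14:-→d15:H4→d16:-→d17:-→d18:-→d19:-→d20:-→d21:-→d22:-→d23:H0→d24:-→d25:-→d26:-→d27:-→d28:H4→d29:H3→d30:-→d31:-→d32:H3  best=H3
  add 208.114.206.177/32 -> H0 at depth 32
  add 127.64.0.0/11 -> H2 at depth 11
  ? 127.64.67.247  path d0:H1→d1:-→d2:-→d3:-→d4:-→d5:-→d6:-→d7:-→d8:-→d9:-→d10:-→d11:H2→d12:-→d13:-→d14:-→d15:H4→d16:-→d17:-→d18:-→d19:-→d20:-→d21:-→d22:-→d23:H0→d24:-→d25:-→d26:-→d27:-→d28:H4→d29:H3  best=H3
  del 0.0.0.0/0 (clear depth 0)
  ? 127.64.5.89  path d0:-→d1:-→d2:-→d3:-→d4:-→d5:-→d6:-→d7:-→d8:-→d9:-→d10:-→d11:H2→d12:-→d13:-→d14:-→d15:H4→d16:-→d17:-  best=H4
  add 208.0.0.0/8 -> H0 at depth 8
  del 127.64.67.243/32 (clear depth 32)
  add 127.64.0.0/10 -> H3 at depth 10
  ? 127.64.66.8  path d0:-→d1:-→d2:-→d3:-→d4:-→d5:-→d6:-→d7:-→d8:-→d9:-→d10:H3→d11:H2→d12:-→d13:-→d14:-→d15:H4→d16:-→d17:-→d18:-→d19:-→d20:-→d21:-→d22:-→d23:H0  best=H0
  del 127.64.0.0/10 (clear depth 10)
  ? 127.64.0.0  path d0:-→d1:-→d2:-→d3:-→d4:-→d5:-→d6:-→d7:-→d8:-→d9:-→d10:-→d11:H2→d12:-→d13:-→d14:-→d15:H4→d16:-→d17:-  best=H4
  add 127.64.67.243/32 -> H4 at depth 32
  add 127.64.0.0/11 -> H1 at depth 11

== LOOKUPS ==
["H1","H0","H4","H4","H3","H3","H2","H3","H3","H4","H0","H4"]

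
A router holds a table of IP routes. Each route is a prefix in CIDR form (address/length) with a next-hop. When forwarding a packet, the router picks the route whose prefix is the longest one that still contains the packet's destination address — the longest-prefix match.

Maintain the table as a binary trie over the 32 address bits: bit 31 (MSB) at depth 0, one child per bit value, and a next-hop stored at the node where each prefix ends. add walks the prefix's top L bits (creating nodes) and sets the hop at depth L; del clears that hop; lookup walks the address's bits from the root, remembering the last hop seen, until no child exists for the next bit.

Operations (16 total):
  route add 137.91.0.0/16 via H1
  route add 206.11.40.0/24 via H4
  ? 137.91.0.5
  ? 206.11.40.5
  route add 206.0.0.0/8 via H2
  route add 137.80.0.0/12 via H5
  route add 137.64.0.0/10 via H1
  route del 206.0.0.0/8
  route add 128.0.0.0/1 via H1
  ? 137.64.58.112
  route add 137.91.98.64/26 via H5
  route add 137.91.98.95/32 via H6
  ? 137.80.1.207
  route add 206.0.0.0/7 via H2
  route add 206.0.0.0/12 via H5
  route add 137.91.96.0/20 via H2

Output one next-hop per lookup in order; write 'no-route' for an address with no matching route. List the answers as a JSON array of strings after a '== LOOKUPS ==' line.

Apply in order:
  + 137.91.0.0/16 (H1) depth=16
  + 206.11.40.0/24 (H4) depth=24
  ? 137.91.0.5  path d0:-→d1:-→d2:-→d3:-→d4:-→d5:-→d6:-→d7:-→d8:-→d9:-→d10:-→d11:-→d12:-→d13:-→d14:-→d15:-→d16:H1  best=H1
  ? 206.11.40.5  path d0:-→d1:-→d2:-→d3:-→d4:-→d5:-→d6:-→d7:-→d8:-→d9:-→d10:-→d11:-→d12:-→d13:-→d14:-→d15:-→d16:-→d17:-→d18:-→d19:-→d20:-→d21:-→d22:-→d23:-→d24:H4  best=H4
  + 206.0.0.0/8 (H2) depth=8
  + 137.80.0.0/12 (H5) depth=12
  + 137.64.0.0/10 (H1) depth=10
  - 206.0.0.0/8 clear@8
  + 128.0.0.0/1 (H1) depth=1
  ? 137.64.58.112  path d0:-→d1:H1→d2:-→d3:-→d4:-→d5:-→d6:-→d7:-→d8:-→d9:-→d10:H1→d11:-  best=H1
  + 137.91.98.64/26 (H5) depth=26
  + 137.91.98.95/32 (H6) depth=32
  ? 137.80.1.207  path d0:-→d1:H1→d2:-→d3:-→d4:-→d5:-→d6:-→d7:-→d8:-→d9:-→d10:H1→d11:-→d12:H5  best=H5
  + 206.0.0.0/7 (H2) depth=7
  + 206.0.0.0/12 (H5) depth=12
  + 137.91.96.0/20 (H2) depth=20

== LOOKUPS ==
["H1","H4","H1","H5"]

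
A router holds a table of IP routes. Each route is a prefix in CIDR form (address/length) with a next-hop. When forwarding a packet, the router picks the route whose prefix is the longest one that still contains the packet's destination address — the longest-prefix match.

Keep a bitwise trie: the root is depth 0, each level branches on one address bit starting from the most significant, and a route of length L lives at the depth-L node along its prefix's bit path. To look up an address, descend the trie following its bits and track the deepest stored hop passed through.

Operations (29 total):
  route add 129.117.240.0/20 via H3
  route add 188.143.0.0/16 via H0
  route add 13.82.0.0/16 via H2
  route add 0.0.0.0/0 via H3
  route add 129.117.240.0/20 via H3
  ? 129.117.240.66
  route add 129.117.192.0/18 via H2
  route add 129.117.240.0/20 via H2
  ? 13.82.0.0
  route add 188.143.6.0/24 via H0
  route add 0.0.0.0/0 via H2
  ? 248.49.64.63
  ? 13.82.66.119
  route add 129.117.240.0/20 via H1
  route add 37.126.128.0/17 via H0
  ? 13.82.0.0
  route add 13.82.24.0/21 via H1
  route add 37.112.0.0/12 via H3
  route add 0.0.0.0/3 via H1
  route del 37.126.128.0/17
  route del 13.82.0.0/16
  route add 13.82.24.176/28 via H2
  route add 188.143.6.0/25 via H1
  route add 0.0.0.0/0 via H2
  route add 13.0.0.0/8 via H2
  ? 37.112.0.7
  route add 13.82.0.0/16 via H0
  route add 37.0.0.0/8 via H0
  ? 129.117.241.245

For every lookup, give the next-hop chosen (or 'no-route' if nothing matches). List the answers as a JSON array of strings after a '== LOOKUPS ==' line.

Apply in order:
  + 129.117.240.0/20 (H3) depth=20
  + 188.143.0.0/16 (H0) depth=16
  + 13.82.0.0/16 (H2) depth=16
  + 0.0.0.0/0 (H3) depth=0
  + 129.117.240.0/20 (H3) depth=20
  ? 129.117.240.66  path d0:H3→d1:-→d2:-→d3:-→d4:-→d5:-→d6:-→d7:-→d8:-→d9:-→d10:-→d11:-→d12:-→d13:-→d14:-→d15:-→d16:-→d17:-→d18:-→d19:-→d20:H3  best=H3
  + 129.117.192.0/18 (H2) depth=18
  + 129.117.240.0/20 (H2) depth=20
  ? 13.82.0.0  path d0:H3→d1:-→d2:-→d3:-→d4:-→d5:-→d6:-→d7:-→d8:-→d9:-→d10:-→d11:-→d12:-→d13:-→d14:-→d15:-→d16:H2  best=H2
  + 188.143.6.0/24 (H0) depth=24
  + 0.0.0.0/0 (H2) depth=0
  ? 248.49.64.63  path d0:H2→d1:-  best=H2
  ? 13.82.66.119  path d0:H2→d1:-→d2:-→d3:-→d4:-→d5:-→d6:-→d7:-→d8:-→d9:-→d10:-→d11:-→d12:-→d13:-→d14:-→d15:-→d16:H2  best=H2
  + 129.117.240.0/20 (H1) depth=20
  + 37.126.128.0/17 (H0) depth=17
  ? 13.82.0.0  path d0:H2→d1:-→d2:-→d3:-→d4:-→d5:-→d6:-→d7:-→d8:-→d9:-→d10:-→d11:-→d12:-→d13:-→d14:-→d15:-→d16:H2  best=H2
  + 13.82.24.0/21 (H1) depth=21
  + 37.112.0.0/12 (H3) depth=12
  + 0.0.0.0/3 (H1) depth=3
  - 37.126.128.0/17 clear@17
  - 13.82.0.0/16 clear@16
  + 13.82.24.176/28 (H2) depth=28
  + 188.143.6.0/25 (H1) depth=25
  + 0.0.0.0/0 (H2) depth=0
  + 13.0.0.0/8 (H2) depth=8
  ? 37.112.0.7  path d0:H2→d1:-→d2:-→d3:-→d4:-→d5:-→d6:-→d7:-→d8:-→d9:-→d10:-→d11:-→d12:H3  best=H3
  + 13.82.0.0/16 (H0) depth=16
  + 37.0.0.0/8 (H0) depth=8
  ? 129.117.241.245  path d0:H2→d1:-→d2:-→d3:-→d4:-→d5:-→d6:-→d7:-→d8:-→d9:-→d10:-→d11:-→d12:-→d13:-→d14:-→d15:-→d16:-→d17:-→d18:H2→d19:-→d20:H1  best=H1

== LOOKUPS ==
["H3","H2","H2","H2","H2","H3","H1"]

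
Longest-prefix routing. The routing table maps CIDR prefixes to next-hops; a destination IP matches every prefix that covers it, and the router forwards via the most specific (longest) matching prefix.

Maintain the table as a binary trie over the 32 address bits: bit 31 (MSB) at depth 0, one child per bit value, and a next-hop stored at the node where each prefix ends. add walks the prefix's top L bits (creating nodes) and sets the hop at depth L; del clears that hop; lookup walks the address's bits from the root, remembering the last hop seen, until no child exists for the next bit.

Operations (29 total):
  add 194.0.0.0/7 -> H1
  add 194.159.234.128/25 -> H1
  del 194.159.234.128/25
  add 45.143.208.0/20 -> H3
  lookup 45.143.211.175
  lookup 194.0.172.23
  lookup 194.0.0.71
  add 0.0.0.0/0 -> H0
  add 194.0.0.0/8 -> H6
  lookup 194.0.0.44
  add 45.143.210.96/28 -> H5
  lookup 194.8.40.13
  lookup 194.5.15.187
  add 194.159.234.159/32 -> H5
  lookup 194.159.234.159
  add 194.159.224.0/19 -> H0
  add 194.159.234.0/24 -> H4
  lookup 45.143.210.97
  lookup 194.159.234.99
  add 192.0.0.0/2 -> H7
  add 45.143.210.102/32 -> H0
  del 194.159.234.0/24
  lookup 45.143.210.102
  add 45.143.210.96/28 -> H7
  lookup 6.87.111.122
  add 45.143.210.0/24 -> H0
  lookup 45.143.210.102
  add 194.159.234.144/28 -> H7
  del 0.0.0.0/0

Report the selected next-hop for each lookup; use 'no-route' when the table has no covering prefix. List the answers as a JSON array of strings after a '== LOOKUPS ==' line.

Apply in order:
  + 194.0.0.0/7 (H1) depth=7
  + 194.159.234.128/25 (H1) depth=25
  del 194.159.234.128/25 (clear depth 25)
  + 45.143.208.0/20 (H3) depth=20
  ? 45.143.211.175  path d0:-→d1:-→d2:-→d3:-→d4:-→d5:-→d6:-→d7:-→d8:-→d9:-→d10:-→d11:-→d12:-→d13:-→d14:-→d15:-→d16:-→d17:-→d18:-→d19:-→d20:H3  best=H3
  ? 194.0.172.23  path d0:-→d1:-→d2:-→d3:-→d4:-→d5:-→d6:-→d7:H1→d8:-  best=H1
  ? 194.0.0.71  path d0:-→d1:-→d2:-→d3:-→d4:-→d5:-→d6:-→d7:H1→d8:-  best=H1
  + 0.0.0.0/0 (H0) depth=0
  + 194.0.0.0/8 (H6) depth=8
  ? 194.0.0.44  path d0:H0→d1:-→d2:-→d3:-→d4:-→d5:-→d6:-→d7:H1→d8:H6  best=H6
  + 45.143.210.96/28 (H5) depth=28
  ? 194.8.40.13  path d0:H0→d1:-→d2:-→d3:-→d4:-→d5:-→d6:-→d7:H1→d8:H6  best=H6
  ? 194.5.15.187  path d0:H0→d1:-→d2:-→d3:-→d4:-→d5:-→d6:-→d7:H1→d8:H6  best=H6
  + 194.159.234.159/32 (H5) depth=32
  ? 194.159.234.159  path d0:H0→d1:-→d2:-→d3:-→d4:-→d5:-→d6:-→d7:H1→d8:H6→d9:-→d10:-→d11:-→d12:-→d13:-→d14:-→d15:-→d16:-→d17:-→d18:-→d19:-→d20:-→d21:-→d22:-→d23:-→d24:-→d25:-→d26:-→d27:-→d28:-→d29:-→d30:-→d31:-→d32:H5  best=H5
  + 194.159.224.0/19 (H0) depth=19
  + 194.159.234.0/24 (H4) depth=24
  ? 45.143.210.97  path d0:H0→d1:-→d2:-→d3:-→d4:-→d5:-→d6:-→d7:-→d8:-→d9:-→d10:-→d11:-→d12:-→d13:-→d14:-→d15:-→d16:-→d17:-→d18:-→d19:-→d20:H3→d21:-→d22:-→d23:-→d24:-→d25:-→d26:-→d27:-→d28:H5  best=H5
  ? 194.159.234.99  path d0:H0→d1:-→d2:-→d3:-→d4:-→d5:-→d6:-→d7:H1→d8:H6→d9:-→d10:-→d11:-→d12:-→d13:-→d14:-→d15:-→d16:-→d17:-→d18:-→d19:H0→d20:-→d21:-→d22:-→d23:-→d24:H4  best=H4
  + 192.0.0.0/2 (H7) depth=2
  + 45.143.210.102/32 (H0) depth=32
  del 194.159.234.0/24 (clear depth 24)
  ? 45.143.210.102  path d0:H0→d1:-→d2:-→d3:-→d4:-→d5:-→d6:-→d7:-→d8:-→d9:-→d10:-→d11:-→d12:-→d13:-→d14:-→d15:-→d16:-→d17:-→d18:-→d19:-→d20:H3→d21:-→d22:-→d23:-→d24:-→d25:-→d26:-→d27:-→d28:H5→d29:-→d30:-→d31:-→d32:H0  best=H0
  + 45.143.210.96/28 (H7) depth=28
  ? 6.87.111.122  path d0:H0→d1:-→d2:-  best=H0
  + 45.143.210.0/24 (H0) depth=24
  ? 45.143.210.102  path d0:H0→d1:-→d2:-→d3:-→d4:-→d5:-→d6:-→d7:-→d8:-→d9:-→d10:-→d11:-→d12:-→d13:-→d14:-→d15:-→d16:-→d17:-→d18:-→d19:-→d20:H3→d21:-→d22:-→d23:-→d24:H0→d25:-→d26:-→d27:-→d28:H7→d29:-→d30:-→d31:-→d32:H0  best=H0
  + 194.159.234.144/28 (H7) depth=28
  del 0.0.0.0/0 (clear depth 0)

== LOOKUPS ==
["H3","H1","H1","H6","H6","H6","H5","H5","H4","H0","H0","H0"]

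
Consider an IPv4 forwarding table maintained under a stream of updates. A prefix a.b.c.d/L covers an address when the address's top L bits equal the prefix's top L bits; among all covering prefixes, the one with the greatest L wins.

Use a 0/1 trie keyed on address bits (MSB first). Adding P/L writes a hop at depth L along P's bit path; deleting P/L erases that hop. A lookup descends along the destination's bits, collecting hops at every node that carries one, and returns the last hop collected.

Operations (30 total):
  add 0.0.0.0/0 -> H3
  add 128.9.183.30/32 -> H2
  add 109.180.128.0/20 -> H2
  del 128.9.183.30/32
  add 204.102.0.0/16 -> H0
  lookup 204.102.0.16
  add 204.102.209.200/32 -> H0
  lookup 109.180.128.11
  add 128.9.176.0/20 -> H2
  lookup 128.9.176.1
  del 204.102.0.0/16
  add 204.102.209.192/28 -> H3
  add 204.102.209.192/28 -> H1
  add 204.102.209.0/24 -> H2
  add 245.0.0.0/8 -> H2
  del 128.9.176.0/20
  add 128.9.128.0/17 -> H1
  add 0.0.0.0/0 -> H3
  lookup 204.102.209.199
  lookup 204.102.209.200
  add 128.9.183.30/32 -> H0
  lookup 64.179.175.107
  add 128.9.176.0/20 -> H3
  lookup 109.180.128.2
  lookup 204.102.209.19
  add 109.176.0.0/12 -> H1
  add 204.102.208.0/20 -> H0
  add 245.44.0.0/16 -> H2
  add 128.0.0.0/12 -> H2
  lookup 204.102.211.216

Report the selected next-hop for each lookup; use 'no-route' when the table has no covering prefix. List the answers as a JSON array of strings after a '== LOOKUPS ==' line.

Trace:
  add 0.0.0.0/0 -> H3 at depth 0
  add 128.9.183.30/32 -> H2 at depth 32
  add 109.180.128.0/20 -> H2 at depth 20
  - 128.9.183.30/32 clear@32
  add 204.102.0.0/16 -> H0 at depth 16
  ? 204.102.0.16  path d0:H3→d1:-→d2:-→d3:-→d4:-→d5:-→d6:-→d7:-→d8:-→d9:-→d10:-→d11:-→d12:-→d13:-→d14:-→d15:-→d16:H0  best=H0
  add 204.102.209.200/32 -> H0 at depth 32
  ? 109.180.128.11  path d0:H3→d1:-→d2:-→d3:-→d4:-→d5:-→d6:-→d7:-→d8:-→d9:-→d10:-→d11:-→d12:-→d13:-→d14:-→d15:-→d16:-→d17:-→d18:-→d19:-→d20:H2  best=H2
  add 128.9.176.0/20 -> H2 at depth 20
  ? 128.9.176.1  path d0:H3→d1:-→d2:-→d3:-→d4:-→d5:-→d6:-→d7:-→d8:-→d9:-→d10:-→d11:-→d12:-→d13:-→d14:-→d15:-→d16:-→d17:-→d18:-→d19:-→d20:H2→d21:-  best=H2
  - 204.102.0.0/16 clear@16
  add 204.102.209.192/28 -> H3 at depth 28
  add 204.102.209.192/28 -> H1 at depth 28
  add 204.102.209.0/24 -> H2 at depth 24
  add 245.0.0.0/8 -> H2 at depth 8
  - 128.9.176.0/20 clear@20
  add 128.9.128.0/17 -> H1 at depth 17
  add 0.0.0.0/0 -> H3 at depth 0
  ? 204.102.209.199  path d0:H3→d1:-→d2:-→d3:-→d4:-→d5:-→d6:-→d7:-→d8:-→d9:-→d10:-→d11:-→d12:-→d13:-→d14:-→d15:-→d16:-→d17:-→d18:-→d19:-→d20:-→d21:-→d22:-→d23:-→d24:H2→d25:-→d26:-→d27:-→d28:H1  best=H1
  ? 204.102.209.200  path d0:H3→d1:-→d2:-→d3:-→d4:-→d5:-→d6:-→d7:-→d8:-→d9:-→d10:-→d11:-→d12:-→d13:-→d14:-→d15:-→d16:-→d17:-→d18:-→d19:-→d20:-→d21:-→d22:-→d23:-→d24:H2→d25:-→d26:-→d27:-→d28:H1→d29:-→d30:-→d31:-→d32:H0  best=H0
  add 128.9.183.30/32 -> H0 at depth 32
  ? 64.179.175.107  path d0:H3→d1:-→d2:-  best=H3
  add 128.9.176.0/20 -> H3 at depth 20
  ? 109.180.128.2  path d0:H3→d1:-→d2:-→d3:-→d4:-→d5:-→d6:-→d7:-→d8:-→d9:-→d10:-→d11:-→d12:-→d13:-→d14:-→d15:-→d16:-→d17:-→d18:-→d19:-→d20:H2  best=H2
  ? 204.102.209.19  path d0:H3→d1:-→d2:-→d3:-→d4:-→d5:-→d6:-→d7:-→d8:-→d9:-→d10:-→d11:-→d12:-→d13:-→d14:-→d15:-→d16:-→d17:-→d18:-→d19:-→d20:-→d21:-→d22:-→d23:-→d24:H2  best=H2
  add 109.176.0.0/12 -> H1 at depth 12
  add 204.102.208.0/20 -> H0 at depth 20
  add 245.44.0.0/16 -> H2 at depth 16
  add 128.0.0.0/12 -> H2 at depth 12
  ? 204.102.211.216  path d0:H3→d1:-→d2:-→d3:-→d4:-→d5:-→d6:-→d7:-→d8:-→d9:-→d10:-→d11:-→d12:-→d13:-→d14:-→d15:-→d16:-→d17:-→d18:-→d19:-→d20:H0→d21:-→d22:-  best=H0

== LOOKUPS ==
["H0","H2","H2","H1","H0","H3","H2","H2","H0"]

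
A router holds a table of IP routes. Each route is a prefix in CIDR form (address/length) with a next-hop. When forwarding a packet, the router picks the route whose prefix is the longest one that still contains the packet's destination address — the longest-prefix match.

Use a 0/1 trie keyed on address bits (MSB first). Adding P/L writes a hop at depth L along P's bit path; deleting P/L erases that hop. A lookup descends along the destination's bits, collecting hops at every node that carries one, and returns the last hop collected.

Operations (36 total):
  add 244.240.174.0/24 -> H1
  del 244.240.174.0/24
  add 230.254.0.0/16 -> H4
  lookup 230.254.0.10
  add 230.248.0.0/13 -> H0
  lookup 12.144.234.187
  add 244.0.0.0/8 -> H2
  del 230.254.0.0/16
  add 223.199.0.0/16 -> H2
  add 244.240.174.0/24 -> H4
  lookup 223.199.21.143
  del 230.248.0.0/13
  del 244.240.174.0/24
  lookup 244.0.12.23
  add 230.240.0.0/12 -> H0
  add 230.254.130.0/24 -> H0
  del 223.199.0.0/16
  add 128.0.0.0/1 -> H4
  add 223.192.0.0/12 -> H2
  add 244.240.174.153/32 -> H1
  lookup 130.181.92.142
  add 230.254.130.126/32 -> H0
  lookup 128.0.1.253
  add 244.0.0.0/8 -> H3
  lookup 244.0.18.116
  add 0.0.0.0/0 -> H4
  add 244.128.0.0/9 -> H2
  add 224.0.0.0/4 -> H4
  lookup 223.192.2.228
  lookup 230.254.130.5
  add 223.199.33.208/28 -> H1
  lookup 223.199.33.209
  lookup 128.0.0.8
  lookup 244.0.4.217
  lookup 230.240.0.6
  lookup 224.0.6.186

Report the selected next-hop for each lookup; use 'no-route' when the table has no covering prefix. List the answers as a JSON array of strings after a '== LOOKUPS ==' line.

Process each operation:
  add 244.240.174.0/24 -> H1 at depth 24
  del 244.240.174.0/24 (clear depth 24)
  add 230.254.0.0/16 -> H4 at depth 16
  lookup 230.254.0.10: bits 1110011011111110 walk d0:-→d1:-→d2:-→d3:-→d4:-→d5:-→d6:-→d7:-→d8:-→d9:-→d10:-→d11:-→d12:-→d13:-→d14:-→d15:-→d16:H4 -> H4
  add 230.248.0.0/13 -> H0 at depth 13
  lookup 12.144.234.187: bits ε walk d0:- -> no-route
  add 244.0.0.0/8 -> H2 at depth 8
  del 230.254.0.0/16 (clear depth 16)
  add 223.199.0.0/16 -> H2 at depth 16
  add 244.240.174.0/24 -> H4 at depth 24
  lookup 223.199.21.143: bits 1101111111000111 walk d0:-→d1:-→d2:-→d3:-→d4:-→d5:-→d6:-→d7:-→d8:-→d9:-→d10:-→d11:-→d12:-→d13:-→d14:-→d15:-→d16:H2 -> H2
  del 230.248.0.0/13 (clear depth 13)
  del 244.240.174.0/24 (clear depth 24)
  lookup 244.0.12.23: bits 11110100 walk d0:-→d1:-→d2:-→d3:-→d4:-→d5:-→d6:-→d7:-→d8:H2 -> H2
  add 230.240.0.0/12 -> H0 at depth 12
  add 230.254.130.0/24 -> H0 at depth 24
  del 223.199.0.0/16 (clear depth 16)
  add 128.0.0.0/1 -> H4 at depth 1
  add 223.192.0.0/12 -> H2 at depth 12
  add 244.240.174.153/32 -> H1 at depth 32
  lookup 130.181.92.142: bits 1 walk d0:-→d1:H4 -> H4
  add 230.254.130.126/32 -> H0 at depth 32
  lookup 128.0.1.253: bits 1 walk d0:-→d1:H4 -> H4
  add 244.0.0.0/8 -> H3 at depth 8
  lookup 244.0.18.116: bits 11110100 walk d0:-→d1:H4→d2:-→d3:-→d4:-→d5:-→d6:-→d7:-→d8:H3 -> H3
  add 0.0.0.0/0 -> H4 at depth 0
  add 244.128.0.0/9 -> H2 at depth 9
  add 224.0.0.0/4 -> H4 at depth 4
  lookup 223.192.2.228: bits 1101111111000 walk d0:H4→d1:H4→d2:-→d3:-→d4:-→d5:-→d6:-→d7:-→d8:-→d9:-→d10:-→d11:-→d12:H2→d13:- -> H2
  lookup 230.254.130.5: bits 1110011011111110100000100 walk d0:H4→d1:H4→d2:-→d3:-→d4:H4→d5:-→d6:-→d7:-→d8:-→d9:-→d10:-→d11:-→d12:H0→d13:-→d14:-→d15:-→d16:-→d17:-→d18:-→d19:-→d20:-→d21:-→d22:-→d23:-→d24:H0→d25:- -> H0
  add 223.199.33.208/28 -> H1 at depth 28
  lookup 223.199.33.209: bits 1101111111000111001000011101 walk d0:H4→d1:H4→d2:-→d3:-→d4:-→d5:-→d6:-→d7:-→d8:-→d9:-→d10:-→d11:-→d12:H2→d13:-→d14:-→d15:-→d16:-→d17:-→d18:-→d19:-→d20:-→d21:-→d22:-→d23:-→d24:-→d25:-→d26:-→d27:-→d28:H1 -> H1
  lookup 128.0.0.8: bits 1 walk d0:H4→d1:H4 -> H4
  lookup 244.0.4.217: bits 11110100 walk d0:H4→d1:H4→d2:-→d3:-→d4:-→d5:-→d6:-→d7:-→d8:H3 -> H3
  lookup 230.240.0.6: bits 111001101111 walk d0:H4→d1:H4→d2:-→d3:-→d4:H4→d5:-→d6:-→d7:-→d8:-→d9:-→d10:-→d11:-→d12:H0 -> H0
  lookup 224.0.6.186: bits 11100 walk d0:H4→d1:H4→d2:-→d3:-→d4:H4→d5:- -> H4

== LOOKUPS ==
["H4","no-route","H2","H2","H4","H4","H3","H2","H0","H1","H4","H3","H0","H4"]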